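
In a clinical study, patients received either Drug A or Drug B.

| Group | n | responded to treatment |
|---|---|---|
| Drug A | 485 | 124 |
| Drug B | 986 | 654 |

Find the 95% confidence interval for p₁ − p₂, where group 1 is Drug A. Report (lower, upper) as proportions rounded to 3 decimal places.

Sample proportions: 124/485 = 0.2557, 654/986 = 0.6633.
Each SE is √(p̂(1−p̂)/n): √(0.2557·0.7443/485) = 0.01981 and √(0.6633·0.3367/986) = 0.01505.
SE(p̂₁ − p̂₂) = √(SE₁² + SE₂²) = √(0.0003924361 + 0.0002265025) = 0.02488, since the two samples are independent.
At 95% confidence z* = 1.960; margin = 1.960 × 0.02488 = 0.04876.
The difference is 0.2557 − 0.6633 = -0.4076, so the interval is -0.4076 ± 0.04876 = (-0.456, -0.359).

(-0.456, -0.359)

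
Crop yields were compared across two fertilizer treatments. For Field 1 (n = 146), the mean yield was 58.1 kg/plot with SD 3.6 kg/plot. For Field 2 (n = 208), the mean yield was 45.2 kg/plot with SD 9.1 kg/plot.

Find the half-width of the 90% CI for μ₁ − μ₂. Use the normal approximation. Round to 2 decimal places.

1.15

Standard errors of each mean: 3.6/√146 = 0.2979 and 9.1/√208 = 0.6310.
SE(x̄₁ − x̄₂) = √(0.2979² + 0.6310²) = 0.6978 for independent samples with unequal variances.
With z* = 1.645, the margin is 1.645 × 0.6978 = 1.1479.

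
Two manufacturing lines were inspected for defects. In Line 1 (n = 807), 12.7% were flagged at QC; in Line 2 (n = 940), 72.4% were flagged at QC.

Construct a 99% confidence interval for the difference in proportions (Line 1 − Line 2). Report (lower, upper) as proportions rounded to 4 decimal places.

SE₁ = √(p̂₁(1−p̂₁)/n₁) = √(0.1270·0.8730/807) = 0.01172; SE₂ = √(0.7240·0.2760/940) = 0.01458.
Independent samples: SE of the difference = √(SE₁² + SE₂²) = √(0.0001373584 + 0.0002125764) = 0.01871.
z* for 99% confidence is 2.576, so the margin of error is 2.576 × 0.01871 = 0.04820.
Point estimate p̂₁ − p̂₂ = 0.1270 − 0.7240 = -0.5970.
-0.5970 ± 0.04820 → (-0.6452, -0.5488).

(-0.6452, -0.5488)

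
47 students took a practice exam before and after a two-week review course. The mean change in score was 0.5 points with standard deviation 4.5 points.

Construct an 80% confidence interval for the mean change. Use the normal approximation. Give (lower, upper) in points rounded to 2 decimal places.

(-0.34, 1.34)

Paired design: SE = s_d/√n = 4.5/√47 = 0.6564.
z* = 1.282; margin of error = 1.282 × 0.6564 = 0.8415.
0.5 ± 0.8415 → (-0.34, 1.34).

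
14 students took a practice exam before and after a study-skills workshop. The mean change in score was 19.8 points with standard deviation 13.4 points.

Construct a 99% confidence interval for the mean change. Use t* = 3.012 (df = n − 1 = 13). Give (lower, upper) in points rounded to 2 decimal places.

This is a matched-pairs design, so SE = s_d/√n = 13.4/√14 = 3.5813.
Margin = 3.012 × 3.5813 = 10.7869; the interval is 19.8 ± 10.7869 = (9.01, 30.59).

(9.01, 30.59)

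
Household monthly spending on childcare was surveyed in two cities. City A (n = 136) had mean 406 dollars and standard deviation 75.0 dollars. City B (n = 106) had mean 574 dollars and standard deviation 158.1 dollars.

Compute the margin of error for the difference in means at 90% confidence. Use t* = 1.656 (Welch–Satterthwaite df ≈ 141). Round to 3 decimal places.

27.570

SE₁ = s₁/√n₁ = 75.0/√136 = 6.4312; SE₂ = 158.1/√106 = 15.3560.
Independent samples, unequal variances: SE_diff = √(SE₁² + SE₂²) = √(41.36033344 + 235.806736) = 16.6483.
t* = 1.656, so margin of error = 1.656 × 16.6483 = 27.5696.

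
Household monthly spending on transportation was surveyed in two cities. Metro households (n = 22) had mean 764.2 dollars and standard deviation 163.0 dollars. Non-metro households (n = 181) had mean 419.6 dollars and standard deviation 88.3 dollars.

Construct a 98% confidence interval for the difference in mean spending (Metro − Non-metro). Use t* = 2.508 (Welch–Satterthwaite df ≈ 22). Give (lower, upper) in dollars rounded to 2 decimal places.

(255.90, 433.30)

Per-group SEs: s₁/√n₁ = 163.0/√22 = 34.7517, s₂/√n₂ = 88.3/√181 = 6.5633.
Unpooled SE of the difference: √(1207.68065289 + 43.07690689) = 35.3661.
Margin of error = t* · SE = 2.508 × 35.3661 = 88.6982.
x̄₁ − x̄₂ = 764.2 − 419.6 = 344.6000.
CI: 344.6000 ± 88.6982 = (255.90, 433.30).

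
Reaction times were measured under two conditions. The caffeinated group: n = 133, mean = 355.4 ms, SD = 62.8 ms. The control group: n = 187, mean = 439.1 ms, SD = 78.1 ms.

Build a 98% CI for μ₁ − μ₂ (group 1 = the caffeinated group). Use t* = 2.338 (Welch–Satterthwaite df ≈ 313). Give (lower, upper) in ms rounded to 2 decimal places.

Per-group SEs: s₁/√n₁ = 62.8/√133 = 5.4455, s₂/√n₂ = 78.1/√187 = 5.7112.
Unpooled SE of the difference: √(29.65347025 + 32.61780544) = 7.8912.
Margin of error = t* · SE = 2.338 × 7.8912 = 18.4496.
x̄₁ − x̄₂ = 355.4 − 439.1 = -83.7000.
CI: -83.7000 ± 18.4496 = (-102.15, -65.25).

(-102.15, -65.25)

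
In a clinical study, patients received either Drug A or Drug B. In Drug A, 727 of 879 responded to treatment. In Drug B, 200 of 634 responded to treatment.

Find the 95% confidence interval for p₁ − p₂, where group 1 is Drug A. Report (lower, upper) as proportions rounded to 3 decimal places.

First, p̂₁ = 727/879 = 0.8271; p̂₂ = 200/634 = 0.3155.
The two standard errors are √(0.8271×0.1729/879) = 0.01276 and √(0.3155×0.6845/634) = 0.01846.
Because the samples are independent, SE_diff = √(0.01276² + 0.01846²) = 0.02244.
Using z* = 1.960 for 95%, ME = 1.960 × 0.02244 = 0.04398.
p̂₁ − p̂₂ = 0.5116; interval 0.5116 ± 0.04398 gives (0.468, 0.556).

(0.468, 0.556)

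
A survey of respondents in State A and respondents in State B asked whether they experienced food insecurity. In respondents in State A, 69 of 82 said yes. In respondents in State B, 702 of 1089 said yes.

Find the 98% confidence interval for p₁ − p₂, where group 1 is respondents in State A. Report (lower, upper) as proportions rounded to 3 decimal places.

(0.097, 0.297)

First, p̂₁ = 69/82 = 0.8415; p̂₂ = 702/1089 = 0.6446.
The two standard errors are √(0.8415×0.1585/82) = 0.04033 and √(0.6446×0.3554/1089) = 0.01450.
Because the samples are independent, SE_diff = √(0.04033² + 0.01450²) = 0.04286.
Using z* = 2.326 for 98%, ME = 2.326 × 0.04286 = 0.09969.
p̂₁ − p̂₂ = 0.1969; interval 0.1969 ± 0.09969 gives (0.097, 0.297).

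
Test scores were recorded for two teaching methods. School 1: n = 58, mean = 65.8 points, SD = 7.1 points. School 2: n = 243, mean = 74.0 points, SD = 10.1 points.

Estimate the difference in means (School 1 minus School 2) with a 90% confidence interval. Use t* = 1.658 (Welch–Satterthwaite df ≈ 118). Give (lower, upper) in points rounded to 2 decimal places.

(-10.08, -6.32)

SE₁ = s₁/√n₁ = 7.1/√58 = 0.9323; SE₂ = 10.1/√243 = 0.6479.
Independent samples, unequal variances: SE_diff = √(SE₁² + SE₂²) = √(0.86918329 + 0.41977441) = 1.1353.
t* = 1.658, so margin of error = 1.658 × 1.1353 = 1.8823.
Difference in means = 65.8 − 74.0 = -8.2000.
-8.2000 ± 1.8823 → (-10.08, -6.32).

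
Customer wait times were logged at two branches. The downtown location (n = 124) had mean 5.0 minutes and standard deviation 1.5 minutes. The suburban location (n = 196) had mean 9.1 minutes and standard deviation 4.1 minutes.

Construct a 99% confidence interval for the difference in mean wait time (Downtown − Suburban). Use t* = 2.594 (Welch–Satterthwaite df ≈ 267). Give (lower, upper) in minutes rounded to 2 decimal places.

Per-group SEs: s₁/√n₁ = 1.5/√124 = 0.1347, s₂/√n₂ = 4.1/√196 = 0.2929.
Unpooled SE of the difference: √(0.01814409 + 0.08579041) = 0.3224.
Margin of error = t* · SE = 2.594 × 0.3224 = 0.8363.
x̄₁ − x̄₂ = 5.0 − 9.1 = -4.1000.
CI: -4.1000 ± 0.8363 = (-4.94, -3.26).

(-4.94, -3.26)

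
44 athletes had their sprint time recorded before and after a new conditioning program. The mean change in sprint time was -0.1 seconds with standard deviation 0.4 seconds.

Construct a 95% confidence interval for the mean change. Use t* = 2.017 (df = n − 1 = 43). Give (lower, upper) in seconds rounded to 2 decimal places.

This is a matched-pairs design, so SE = s_d/√n = 0.4/√44 = 0.0603.
Margin = 2.017 × 0.0603 = 0.1216; the interval is -0.1 ± 0.1216 = (-0.22, 0.02).

(-0.22, 0.02)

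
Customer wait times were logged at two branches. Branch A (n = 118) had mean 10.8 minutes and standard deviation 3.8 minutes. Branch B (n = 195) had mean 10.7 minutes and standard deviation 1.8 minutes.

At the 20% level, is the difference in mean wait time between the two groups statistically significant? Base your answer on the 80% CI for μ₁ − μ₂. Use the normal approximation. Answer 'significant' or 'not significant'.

Per-group SEs: s₁/√n₁ = 3.8/√118 = 0.3498, s₂/√n₂ = 1.8/√195 = 0.1289.
Unpooled SE of the difference: √(0.12236004 + 0.01661521) = 0.3728.
Margin of error = z* · SE = 1.282 × 0.3728 = 0.4779.
x̄₁ − x̄₂ = 10.8 − 10.7 = 0.1000.
CI: 0.1000 ± 0.4779 = (-0.3779, 0.5779).
The interval (-0.3779, 0.5779) contains 0, so the difference is not significant.

not significant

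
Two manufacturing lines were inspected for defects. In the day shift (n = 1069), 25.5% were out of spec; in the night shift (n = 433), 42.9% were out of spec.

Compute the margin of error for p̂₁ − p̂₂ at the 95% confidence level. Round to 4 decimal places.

The two standard errors are √(0.2550×0.7450/1069) = 0.01333 and √(0.4290×0.5710/433) = 0.02378.
Because the samples are independent, SE_diff = √(0.01333² + 0.02378²) = 0.02726.
Using z* = 1.960 for 95%, ME = 1.960 × 0.02726 = 0.05343.

0.0534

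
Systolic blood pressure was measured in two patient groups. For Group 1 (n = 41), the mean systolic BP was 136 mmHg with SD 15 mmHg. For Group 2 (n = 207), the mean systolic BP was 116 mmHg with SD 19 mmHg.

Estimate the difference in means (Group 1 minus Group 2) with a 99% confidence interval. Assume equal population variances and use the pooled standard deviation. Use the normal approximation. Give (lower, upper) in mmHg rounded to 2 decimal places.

s_p = √[((n₁−1)s₁² + (n₂−1)s₂²)/(n₁+n₂−2)] = √[(40·15² + 206·19²)/246] = 18.4089.
SE = 18.4089·√(1/41 + 1/207) = 3.1469.
With z* = 2.576, margin = 2.576 × 3.1469 = 8.1064.
x̄₁ − x̄₂ = 136 − 116 = 20.0000; interval 20.0000 ± 8.1064 = (11.89, 28.11).

(11.89, 28.11)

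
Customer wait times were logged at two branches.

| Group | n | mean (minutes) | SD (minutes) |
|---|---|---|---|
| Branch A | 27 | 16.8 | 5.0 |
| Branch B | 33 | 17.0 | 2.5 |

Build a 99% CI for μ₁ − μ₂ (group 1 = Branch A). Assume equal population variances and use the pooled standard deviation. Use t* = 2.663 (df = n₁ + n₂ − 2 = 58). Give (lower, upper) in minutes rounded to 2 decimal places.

s_p = √[((n₁−1)s₁² + (n₂−1)s₂²)/(n₁+n₂−2)] = √[(26·5.0² + 32·2.5²)/58] = 3.8282.
SE = 3.8282·√(1/27 + 1/33) = 0.9934.
With t* = 2.663, margin = 2.663 × 0.9934 = 2.6454.
x̄₁ − x̄₂ = 16.8 − 17.0 = -0.2000; interval -0.2000 ± 2.6454 = (-2.85, 2.45).

(-2.85, 2.45)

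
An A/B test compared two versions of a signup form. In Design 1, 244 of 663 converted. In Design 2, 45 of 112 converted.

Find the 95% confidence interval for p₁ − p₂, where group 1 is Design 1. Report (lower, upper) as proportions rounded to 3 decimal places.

Sample proportions: 244/663 = 0.3680, 45/112 = 0.4018.
Each SE is √(p̂(1−p̂)/n): √(0.3680·0.6320/663) = 0.01873 and √(0.4018·0.5982/112) = 0.04633.
SE(p̂₁ − p̂₂) = √(SE₁² + SE₂²) = √(0.0003508129 + 0.0021464689) = 0.04997, since the two samples are independent.
At 95% confidence z* = 1.960; margin = 1.960 × 0.04997 = 0.09794.
The difference is 0.3680 − 0.4018 = -0.0338, so the interval is -0.0338 ± 0.09794 = (-0.132, 0.064).

(-0.132, 0.064)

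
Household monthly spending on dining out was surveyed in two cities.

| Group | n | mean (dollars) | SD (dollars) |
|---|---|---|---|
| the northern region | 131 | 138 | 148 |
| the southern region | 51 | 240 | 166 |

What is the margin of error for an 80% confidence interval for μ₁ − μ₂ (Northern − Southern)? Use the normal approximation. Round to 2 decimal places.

34.10

SE₁ = s₁/√n₁ = 148/√131 = 12.9308; SE₂ = 166/√51 = 23.2446.
Independent samples, unequal variances: SE_diff = √(SE₁² + SE₂²) = √(167.20558864 + 540.31142916) = 26.5992.
z* = 1.282, so margin of error = 1.282 × 26.5992 = 34.1002.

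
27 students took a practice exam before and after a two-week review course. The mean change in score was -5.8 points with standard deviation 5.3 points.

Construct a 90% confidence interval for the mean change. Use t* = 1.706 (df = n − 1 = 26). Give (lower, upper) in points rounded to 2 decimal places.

(-7.54, -4.06)

This is a matched-pairs design, so SE = s_d/√n = 5.3/√27 = 1.0200.
Margin = 1.706 × 1.0200 = 1.7401; the interval is -5.8 ± 1.7401 = (-7.54, -4.06).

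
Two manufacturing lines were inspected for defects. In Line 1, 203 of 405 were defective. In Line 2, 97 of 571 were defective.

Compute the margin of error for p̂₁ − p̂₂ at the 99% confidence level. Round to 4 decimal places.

p̂₁ = 203/405 = 0.5012 and p̂₂ = 97/571 = 0.1699.
SE₁ = √(p̂₁(1−p̂₁)/n₁) = √(0.5012·0.4988/405) = 0.02485; SE₂ = √(0.1699·0.8301/571) = 0.01572.
Independent samples: SE of the difference = √(SE₁² + SE₂²) = √(0.0006175225 + 0.0002471184) = 0.02940.
z* for 99% confidence is 2.576, so the margin of error is 2.576 × 0.02940 = 0.07573.

0.0757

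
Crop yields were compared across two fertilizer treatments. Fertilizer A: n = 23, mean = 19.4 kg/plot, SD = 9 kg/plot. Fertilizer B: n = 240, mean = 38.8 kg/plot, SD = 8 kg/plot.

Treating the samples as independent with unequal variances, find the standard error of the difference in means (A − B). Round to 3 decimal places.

Standard errors of each mean: 9/√23 = 1.8766 and 8/√240 = 0.5164.
SE(x̄₁ − x̄₂) = √(1.8766² + 0.5164²) = 1.9464 for independent samples with unequal variances.

1.946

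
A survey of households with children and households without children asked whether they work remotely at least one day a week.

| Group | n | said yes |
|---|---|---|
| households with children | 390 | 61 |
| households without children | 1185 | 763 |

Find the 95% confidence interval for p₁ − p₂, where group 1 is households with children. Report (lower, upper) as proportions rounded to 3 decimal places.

(-0.533, -0.442)

p̂₁ = 61/390 = 0.1564 and p̂₂ = 763/1185 = 0.6439.
SE₁ = √(p̂₁(1−p̂₁)/n₁) = √(0.1564·0.8436/390) = 0.01839; SE₂ = √(0.6439·0.3561/1185) = 0.01391.
Independent samples: SE of the difference = √(SE₁² + SE₂²) = √(0.0003381921 + 0.0001934881) = 0.02306.
z* for 95% confidence is 1.960, so the margin of error is 1.960 × 0.02306 = 0.04520.
Point estimate p̂₁ − p̂₂ = 0.1564 − 0.6439 = -0.4875.
-0.4875 ± 0.04520 → (-0.533, -0.442).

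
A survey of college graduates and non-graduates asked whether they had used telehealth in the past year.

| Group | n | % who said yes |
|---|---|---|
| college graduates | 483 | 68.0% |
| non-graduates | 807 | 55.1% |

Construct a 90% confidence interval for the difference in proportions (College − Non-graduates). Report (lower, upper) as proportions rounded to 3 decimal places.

(0.084, 0.174)

SE₁ = √(p̂₁(1−p̂₁)/n₁) = √(0.6800·0.3200/483) = 0.02123; SE₂ = √(0.5510·0.4490/807) = 0.01751.
Independent samples: SE of the difference = √(SE₁² + SE₂²) = √(0.0004507129 + 0.0003066001) = 0.02752.
z* for 90% confidence is 1.645, so the margin of error is 1.645 × 0.02752 = 0.04527.
Point estimate p̂₁ − p̂₂ = 0.6800 − 0.5510 = 0.1290.
0.1290 ± 0.04527 → (0.084, 0.174).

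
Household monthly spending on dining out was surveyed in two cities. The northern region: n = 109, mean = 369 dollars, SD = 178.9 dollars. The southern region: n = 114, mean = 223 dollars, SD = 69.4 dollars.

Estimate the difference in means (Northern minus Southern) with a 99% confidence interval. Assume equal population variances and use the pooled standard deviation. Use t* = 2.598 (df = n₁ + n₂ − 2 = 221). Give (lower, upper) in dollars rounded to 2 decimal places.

(99.17, 192.83)

s_p = √[((n₁−1)s₁² + (n₂−1)s₂²)/(n₁+n₂−2)] = √[(108·178.9² + 113·69.4²)/221] = 134.5482.
SE = 134.5482·√(1/109 + 1/114) = 18.0246.
With t* = 2.598, margin = 2.598 × 18.0246 = 46.8279.
x̄₁ − x̄₂ = 369 − 223 = 146.0000; interval 146.0000 ± 46.8279 = (99.17, 192.83).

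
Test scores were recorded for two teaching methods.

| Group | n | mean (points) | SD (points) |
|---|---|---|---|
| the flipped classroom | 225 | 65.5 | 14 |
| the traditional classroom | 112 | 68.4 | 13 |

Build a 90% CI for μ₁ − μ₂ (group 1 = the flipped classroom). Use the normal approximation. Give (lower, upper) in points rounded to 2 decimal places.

SE₁ = s₁/√n₁ = 14/√225 = 0.9333; SE₂ = 13/√112 = 1.2284.
Independent samples, unequal variances: SE_diff = √(SE₁² + SE₂²) = √(0.87104889 + 1.50896656) = 1.5427.
z* = 1.645, so margin of error = 1.645 × 1.5427 = 2.5377.
Difference in means = 65.5 − 68.4 = -2.9000.
-2.9000 ± 2.5377 → (-5.44, -0.36).

(-5.44, -0.36)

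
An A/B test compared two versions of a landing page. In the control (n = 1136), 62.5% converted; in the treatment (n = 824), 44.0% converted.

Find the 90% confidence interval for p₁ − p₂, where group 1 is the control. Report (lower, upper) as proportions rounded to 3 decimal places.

(0.148, 0.222)

Each SE is √(p̂(1−p̂)/n): √(0.6250·0.3750/1136) = 0.01436 and √(0.4400·0.5600/824) = 0.01729.
SE(p̂₁ − p̂₂) = √(SE₁² + SE₂²) = √(0.0002062096 + 0.0002989441) = 0.02248, since the two samples are independent.
At 90% confidence z* = 1.645; margin = 1.645 × 0.02248 = 0.03698.
The difference is 0.6250 − 0.4400 = 0.1850, so the interval is 0.1850 ± 0.03698 = (0.148, 0.222).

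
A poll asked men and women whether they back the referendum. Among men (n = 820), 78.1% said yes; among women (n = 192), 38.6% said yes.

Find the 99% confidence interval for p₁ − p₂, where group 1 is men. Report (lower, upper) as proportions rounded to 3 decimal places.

(0.297, 0.493)

SE₁ = √(p̂₁(1−p̂₁)/n₁) = √(0.7810·0.2190/820) = 0.01444; SE₂ = √(0.3860·0.6140/192) = 0.03513.
Independent samples: SE of the difference = √(SE₁² + SE₂²) = √(0.0002085136 + 0.0012341169) = 0.03798.
z* for 99% confidence is 2.576, so the margin of error is 2.576 × 0.03798 = 0.09784.
Point estimate p̂₁ − p̂₂ = 0.7810 − 0.3860 = 0.3950.
0.3950 ± 0.09784 → (0.297, 0.493).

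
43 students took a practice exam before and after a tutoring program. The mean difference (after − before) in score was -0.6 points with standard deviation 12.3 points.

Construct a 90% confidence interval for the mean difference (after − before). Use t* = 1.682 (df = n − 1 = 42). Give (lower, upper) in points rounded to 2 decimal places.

This is a matched-pairs design, so SE = s_d/√n = 12.3/√43 = 1.8757.
Margin = 1.682 × 1.8757 = 3.1549; the interval is -0.6 ± 3.1549 = (-3.75, 2.55).

(-3.75, 2.55)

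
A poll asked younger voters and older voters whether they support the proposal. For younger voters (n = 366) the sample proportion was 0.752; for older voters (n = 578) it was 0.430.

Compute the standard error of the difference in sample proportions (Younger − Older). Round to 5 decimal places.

0.03055

The two standard errors are √(0.7520×0.2480/366) = 0.02257 and √(0.4300×0.5700/578) = 0.02059.
Because the samples are independent, SE_diff = √(0.02257² + 0.02059²) = 0.03055.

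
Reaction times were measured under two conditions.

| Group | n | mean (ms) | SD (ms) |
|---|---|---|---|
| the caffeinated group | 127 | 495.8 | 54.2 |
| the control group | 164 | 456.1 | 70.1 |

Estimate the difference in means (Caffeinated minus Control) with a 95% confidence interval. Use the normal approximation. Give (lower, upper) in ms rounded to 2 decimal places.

(25.42, 53.98)

Per-group SEs: s₁/√n₁ = 54.2/√127 = 4.8095, s₂/√n₂ = 70.1/√164 = 5.4739.
Unpooled SE of the difference: √(23.13129025 + 29.96358121) = 7.2866.
Margin of error = z* · SE = 1.960 × 7.2866 = 14.2817.
x̄₁ − x̄₂ = 495.8 − 456.1 = 39.7000.
CI: 39.7000 ± 14.2817 = (25.42, 53.98).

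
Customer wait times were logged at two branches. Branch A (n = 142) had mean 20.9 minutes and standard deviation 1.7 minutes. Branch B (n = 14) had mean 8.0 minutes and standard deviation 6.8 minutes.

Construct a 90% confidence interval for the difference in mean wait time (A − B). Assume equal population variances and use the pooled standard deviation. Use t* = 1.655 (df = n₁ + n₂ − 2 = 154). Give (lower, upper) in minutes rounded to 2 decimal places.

(11.71, 14.09)

Pooled variance s_p² = [141·1.7² + 13·6.8²] / (142+14−2) = 6.5494, so s_p = 2.5592.
SE_diff = s_p·√(1/n₁ + 1/n₂) = 2.5592·√(1/142 + 1/14) = 0.7169.
t* = 1.655; margin = 1.655 × 0.7169 = 1.1865.
Difference = 20.9 − 8.0 = 12.9000.
12.9000 ± 1.1865 → (11.71, 14.09).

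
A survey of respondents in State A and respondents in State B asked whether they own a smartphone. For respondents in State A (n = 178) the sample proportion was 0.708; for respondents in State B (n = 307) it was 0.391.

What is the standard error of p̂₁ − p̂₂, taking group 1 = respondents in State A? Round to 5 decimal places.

SE₁ = √(p̂₁(1−p̂₁)/n₁) = √(0.7080·0.2920/178) = 0.03408; SE₂ = √(0.3910·0.6090/307) = 0.02785.
Independent samples: SE of the difference = √(SE₁² + SE₂²) = √(0.0011614464 + 0.0007756225) = 0.04401.

0.04401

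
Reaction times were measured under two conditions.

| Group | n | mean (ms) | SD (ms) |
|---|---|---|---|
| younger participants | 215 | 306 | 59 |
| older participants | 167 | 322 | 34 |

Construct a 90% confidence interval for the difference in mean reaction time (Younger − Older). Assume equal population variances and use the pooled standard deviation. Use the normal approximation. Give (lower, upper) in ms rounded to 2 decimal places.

(-24.42, -7.58)

Pooled variance s_p² = [214·59² + 166·34²] / (215+167−2) = 2465.3421, so s_p = 49.6522.
SE_diff = s_p·√(1/n₁ + 1/n₂) = 49.6522·√(1/215 + 1/167) = 5.1214.
z* = 1.645; margin = 1.645 × 5.1214 = 8.4247.
Difference = 306 − 322 = -16.0000.
-16.0000 ± 8.4247 → (-24.42, -7.58).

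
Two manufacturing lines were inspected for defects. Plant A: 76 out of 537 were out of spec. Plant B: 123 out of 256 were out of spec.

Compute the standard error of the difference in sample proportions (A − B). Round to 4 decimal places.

First, p̂₁ = 76/537 = 0.1415; p̂₂ = 123/256 = 0.4805.
The two standard errors are √(0.1415×0.8585/537) = 0.01504 and √(0.4805×0.5195/256) = 0.03123.
Because the samples are independent, SE_diff = √(0.01504² + 0.03123²) = 0.03466.

0.0347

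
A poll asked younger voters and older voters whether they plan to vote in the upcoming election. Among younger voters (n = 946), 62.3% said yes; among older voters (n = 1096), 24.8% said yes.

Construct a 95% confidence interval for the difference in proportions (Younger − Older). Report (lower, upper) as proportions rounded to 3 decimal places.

(0.335, 0.415)

SE₁ = √(p̂₁(1−p̂₁)/n₁) = √(0.6230·0.3770/946) = 0.01576; SE₂ = √(0.2480·0.7520/1096) = 0.01304.
Independent samples: SE of the difference = √(SE₁² + SE₂²) = √(0.0002483776 + 0.0001700416) = 0.02046.
z* for 95% confidence is 1.960, so the margin of error is 1.960 × 0.02046 = 0.04010.
Point estimate p̂₁ − p̂₂ = 0.6230 − 0.2480 = 0.3750.
0.3750 ± 0.04010 → (0.335, 0.415).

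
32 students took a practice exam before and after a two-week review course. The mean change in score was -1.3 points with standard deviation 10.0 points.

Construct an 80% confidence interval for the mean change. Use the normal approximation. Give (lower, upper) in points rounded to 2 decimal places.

This is a matched-pairs design, so SE = s_d/√n = 10.0/√32 = 1.7678.
Margin = 1.282 × 1.7678 = 2.2663; the interval is -1.3 ± 2.2663 = (-3.57, 0.97).

(-3.57, 0.97)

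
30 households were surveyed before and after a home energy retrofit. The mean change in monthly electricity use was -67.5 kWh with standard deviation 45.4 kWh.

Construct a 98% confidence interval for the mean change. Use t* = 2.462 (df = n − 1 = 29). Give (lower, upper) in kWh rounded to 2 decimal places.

(-87.91, -47.09)

This is a matched-pairs design, so SE = s_d/√n = 45.4/√30 = 8.2889.
Margin = 2.462 × 8.2889 = 20.4073; the interval is -67.5 ± 20.4073 = (-87.91, -47.09).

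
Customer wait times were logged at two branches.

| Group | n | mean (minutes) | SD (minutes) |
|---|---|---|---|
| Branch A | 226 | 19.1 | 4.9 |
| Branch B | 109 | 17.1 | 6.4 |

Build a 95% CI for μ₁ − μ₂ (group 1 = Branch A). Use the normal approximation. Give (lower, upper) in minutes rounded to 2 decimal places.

(0.64, 3.36)

Per-group SEs: s₁/√n₁ = 4.9/√226 = 0.3259, s₂/√n₂ = 6.4/√109 = 0.6130.
Unpooled SE of the difference: √(0.10621081 + 0.375769) = 0.6942.
Margin of error = z* · SE = 1.960 × 0.6942 = 1.3606.
x̄₁ − x̄₂ = 19.1 − 17.1 = 2.0000.
CI: 2.0000 ± 1.3606 = (0.64, 3.36).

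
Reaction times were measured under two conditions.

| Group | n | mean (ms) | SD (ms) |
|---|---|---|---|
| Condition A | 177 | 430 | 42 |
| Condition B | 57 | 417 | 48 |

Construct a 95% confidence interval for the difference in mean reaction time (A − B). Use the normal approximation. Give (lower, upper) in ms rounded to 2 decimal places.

(-0.91, 26.91)

SE₁ = s₁/√n₁ = 42/√177 = 3.1569; SE₂ = 48/√57 = 6.3578.
Independent samples, unequal variances: SE_diff = √(SE₁² + SE₂²) = √(9.96601761 + 40.42162084) = 7.0984.
z* = 1.960, so margin of error = 1.960 × 7.0984 = 13.9129.
Difference in means = 430 − 417 = 13.0000.
13.0000 ± 13.9129 → (-0.91, 26.91).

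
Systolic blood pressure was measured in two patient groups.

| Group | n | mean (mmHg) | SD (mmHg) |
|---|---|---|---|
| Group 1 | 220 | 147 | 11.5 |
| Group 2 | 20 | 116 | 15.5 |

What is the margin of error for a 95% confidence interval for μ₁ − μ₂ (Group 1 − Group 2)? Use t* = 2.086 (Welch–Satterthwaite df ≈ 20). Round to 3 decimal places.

Per-group SEs: s₁/√n₁ = 11.5/√220 = 0.7753, s₂/√n₂ = 15.5/√20 = 3.4659.
Unpooled SE of the difference: √(0.60109009 + 12.01246281) = 3.5516.
Margin of error = t* · SE = 2.086 × 3.5516 = 7.4086.

7.409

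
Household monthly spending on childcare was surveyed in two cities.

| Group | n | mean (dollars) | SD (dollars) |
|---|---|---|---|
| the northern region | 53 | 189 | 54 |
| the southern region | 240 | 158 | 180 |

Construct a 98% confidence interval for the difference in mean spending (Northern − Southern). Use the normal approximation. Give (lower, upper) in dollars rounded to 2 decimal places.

Per-group SEs: s₁/√n₁ = 54/√53 = 7.4175, s₂/√n₂ = 180/√240 = 11.6190.
Unpooled SE of the difference: √(55.01930625 + 135.001161) = 13.7848.
Margin of error = z* · SE = 2.326 × 13.7848 = 32.0634.
x̄₁ − x̄₂ = 189 − 158 = 31.0000.
CI: 31.0000 ± 32.0634 = (-1.06, 63.06).

(-1.06, 63.06)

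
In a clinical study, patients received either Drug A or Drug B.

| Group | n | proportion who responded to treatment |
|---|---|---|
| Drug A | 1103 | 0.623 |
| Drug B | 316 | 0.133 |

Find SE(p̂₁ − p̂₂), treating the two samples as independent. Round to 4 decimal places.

0.0240

The two standard errors are √(0.6230×0.3770/1103) = 0.01459 and √(0.1330×0.8670/316) = 0.01910.
Because the samples are independent, SE_diff = √(0.01459² + 0.01910²) = 0.02403.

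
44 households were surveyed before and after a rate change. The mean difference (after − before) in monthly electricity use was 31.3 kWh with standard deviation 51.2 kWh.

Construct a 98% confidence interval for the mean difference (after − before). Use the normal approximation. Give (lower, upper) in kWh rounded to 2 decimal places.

This is a matched-pairs design, so SE = s_d/√n = 51.2/√44 = 7.7187.
Margin = 2.326 × 7.7187 = 17.9537; the interval is 31.3 ± 17.9537 = (13.35, 49.25).

(13.35, 49.25)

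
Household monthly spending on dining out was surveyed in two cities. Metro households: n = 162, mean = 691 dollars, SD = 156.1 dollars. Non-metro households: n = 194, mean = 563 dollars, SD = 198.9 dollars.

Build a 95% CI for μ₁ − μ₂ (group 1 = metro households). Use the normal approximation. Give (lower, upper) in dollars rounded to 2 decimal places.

Per-group SEs: s₁/√n₁ = 156.1/√162 = 12.2644, s₂/√n₂ = 198.9/√194 = 14.2802.
Unpooled SE of the difference: √(150.41550736 + 203.92411204) = 18.8239.
Margin of error = z* · SE = 1.960 × 18.8239 = 36.8948.
x̄₁ − x̄₂ = 691 − 563 = 128.0000.
CI: 128.0000 ± 36.8948 = (91.11, 164.89).

(91.11, 164.89)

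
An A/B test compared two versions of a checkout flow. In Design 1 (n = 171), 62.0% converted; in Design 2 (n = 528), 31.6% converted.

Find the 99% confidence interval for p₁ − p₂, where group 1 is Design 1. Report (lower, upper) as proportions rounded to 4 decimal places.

(0.1951, 0.4129)

Each SE is √(p̂(1−p̂)/n): √(0.6200·0.3800/171) = 0.03712 and √(0.3160·0.6840/528) = 0.02023.
SE(p̂₁ − p̂₂) = √(SE₁² + SE₂²) = √(0.0013778944 + 0.0004092529) = 0.04227, since the two samples are independent.
At 99% confidence z* = 2.576; margin = 2.576 × 0.04227 = 0.10889.
The difference is 0.6200 − 0.3160 = 0.3040, so the interval is 0.3040 ± 0.10889 = (0.1951, 0.4129).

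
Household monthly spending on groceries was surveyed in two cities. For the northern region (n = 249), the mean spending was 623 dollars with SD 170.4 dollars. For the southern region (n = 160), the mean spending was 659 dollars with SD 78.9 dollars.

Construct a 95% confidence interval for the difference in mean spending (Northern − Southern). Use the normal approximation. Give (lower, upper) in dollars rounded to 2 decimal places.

SE₁ = s₁/√n₁ = 170.4/√249 = 10.7987; SE₂ = 78.9/√160 = 6.2376.
Independent samples, unequal variances: SE_diff = √(SE₁² + SE₂²) = √(116.61192169 + 38.90765376) = 12.4707.
z* = 1.960, so margin of error = 1.960 × 12.4707 = 24.4426.
Difference in means = 623 − 659 = -36.0000.
-36.0000 ± 24.4426 → (-60.44, -11.56).

(-60.44, -11.56)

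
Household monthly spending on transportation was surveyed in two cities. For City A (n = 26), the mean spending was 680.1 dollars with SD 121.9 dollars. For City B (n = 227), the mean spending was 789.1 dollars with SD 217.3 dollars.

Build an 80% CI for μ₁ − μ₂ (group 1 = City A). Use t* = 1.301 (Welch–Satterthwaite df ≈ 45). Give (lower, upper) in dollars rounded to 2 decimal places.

(-145.32, -72.68)

SE₁ = s₁/√n₁ = 121.9/√26 = 23.9066; SE₂ = 217.3/√227 = 14.4227.
Independent samples, unequal variances: SE_diff = √(SE₁² + SE₂²) = √(571.52552356 + 208.01427529) = 27.9202.
t* = 1.301, so margin of error = 1.301 × 27.9202 = 36.3242.
Difference in means = 680.1 − 789.1 = -109.0000.
-109.0000 ± 36.3242 → (-145.32, -72.68).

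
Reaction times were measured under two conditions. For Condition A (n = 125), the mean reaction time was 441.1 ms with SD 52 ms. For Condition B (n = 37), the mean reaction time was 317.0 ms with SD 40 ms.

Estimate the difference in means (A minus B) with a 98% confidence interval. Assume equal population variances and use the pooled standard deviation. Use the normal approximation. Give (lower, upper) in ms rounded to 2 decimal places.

s_p = √[((n₁−1)s₁² + (n₂−1)s₂²)/(n₁+n₂−2)] = √[(124·52² + 36·40²)/160] = 49.5540.
SE = 49.5540·√(1/125 + 1/37) = 9.2743.
With z* = 2.326, margin = 2.326 × 9.2743 = 21.5720.
x̄₁ − x̄₂ = 441.1 − 317.0 = 124.1000; interval 124.1000 ± 21.5720 = (102.53, 145.67).

(102.53, 145.67)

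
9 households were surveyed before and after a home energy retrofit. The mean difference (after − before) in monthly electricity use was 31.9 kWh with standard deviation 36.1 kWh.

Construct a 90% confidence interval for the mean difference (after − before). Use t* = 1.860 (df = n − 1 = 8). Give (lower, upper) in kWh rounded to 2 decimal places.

(9.52, 54.28)

Paired design: SE = s_d/√n = 36.1/√9 = 12.0333.
t* = 1.860; margin of error = 1.860 × 12.0333 = 22.3819.
31.9 ± 22.3819 → (9.52, 54.28).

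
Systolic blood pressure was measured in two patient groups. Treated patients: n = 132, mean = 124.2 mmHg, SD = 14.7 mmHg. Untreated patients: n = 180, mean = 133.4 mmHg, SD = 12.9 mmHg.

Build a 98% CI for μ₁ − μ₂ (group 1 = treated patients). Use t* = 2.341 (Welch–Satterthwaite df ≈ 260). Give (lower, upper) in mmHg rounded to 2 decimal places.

(-12.95, -5.45)

SE₁ = s₁/√n₁ = 14.7/√132 = 1.2795; SE₂ = 12.9/√180 = 0.9615.
Independent samples, unequal variances: SE_diff = √(SE₁² + SE₂²) = √(1.63712025 + 0.92448225) = 1.6005.
t* = 2.341, so margin of error = 2.341 × 1.6005 = 3.7468.
Difference in means = 124.2 − 133.4 = -9.2000.
-9.2000 ± 3.7468 → (-12.95, -5.45).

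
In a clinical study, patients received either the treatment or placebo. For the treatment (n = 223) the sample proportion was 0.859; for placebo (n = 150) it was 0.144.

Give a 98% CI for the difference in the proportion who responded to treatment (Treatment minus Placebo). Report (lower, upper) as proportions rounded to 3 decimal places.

(0.629, 0.801)

Each SE is √(p̂(1−p̂)/n): √(0.8590·0.1410/223) = 0.02331 and √(0.1440·0.8560/150) = 0.02867.
SE(p̂₁ − p̂₂) = √(SE₁² + SE₂²) = √(0.0005433561 + 0.0008219689) = 0.03695, since the two samples are independent.
At 98% confidence z* = 2.326; margin = 2.326 × 0.03695 = 0.08595.
The difference is 0.8590 − 0.1440 = 0.7150, so the interval is 0.7150 ± 0.08595 = (0.629, 0.801).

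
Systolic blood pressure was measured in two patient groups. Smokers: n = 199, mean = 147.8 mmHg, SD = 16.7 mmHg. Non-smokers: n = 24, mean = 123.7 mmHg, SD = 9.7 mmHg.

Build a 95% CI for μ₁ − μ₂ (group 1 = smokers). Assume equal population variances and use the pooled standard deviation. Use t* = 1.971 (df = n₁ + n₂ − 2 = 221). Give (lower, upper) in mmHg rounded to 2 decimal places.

s_p = √[((n₁−1)s₁² + (n₂−1)s₂²)/(n₁+n₂−2)] = √[(198·16.7² + 23·9.7²)/221] = 16.1139.
SE = 16.1139·√(1/199 + 1/24) = 3.4819.
With t* = 1.971, margin = 1.971 × 3.4819 = 6.8628.
x̄₁ − x̄₂ = 147.8 − 123.7 = 24.1000; interval 24.1000 ± 6.8628 = (17.24, 30.96).

(17.24, 30.96)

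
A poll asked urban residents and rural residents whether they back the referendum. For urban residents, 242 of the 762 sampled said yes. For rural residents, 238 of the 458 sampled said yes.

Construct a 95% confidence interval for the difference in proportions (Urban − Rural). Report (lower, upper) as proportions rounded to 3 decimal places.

(-0.259, -0.146)

First, p̂₁ = 242/762 = 0.3176; p̂₂ = 238/458 = 0.5197.
The two standard errors are √(0.3176×0.6824/762) = 0.01686 and √(0.5197×0.4803/458) = 0.02335.
Because the samples are independent, SE_diff = √(0.01686² + 0.02335²) = 0.02880.
Using z* = 1.960 for 95%, ME = 1.960 × 0.02880 = 0.05645.
p̂₁ − p̂₂ = -0.2021; interval -0.2021 ± 0.05645 gives (-0.259, -0.146).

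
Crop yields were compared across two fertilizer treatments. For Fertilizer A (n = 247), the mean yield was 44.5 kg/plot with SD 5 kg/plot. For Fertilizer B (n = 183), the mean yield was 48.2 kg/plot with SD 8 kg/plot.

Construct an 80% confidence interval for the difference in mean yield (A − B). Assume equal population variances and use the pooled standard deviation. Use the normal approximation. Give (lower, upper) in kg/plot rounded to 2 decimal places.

(-4.51, -2.89)

s_p = √[((n₁−1)s₁² + (n₂−1)s₂²)/(n₁+n₂−2)] = √[(246·5² + 182·8²)/428] = 6.4486.
SE = 6.4486·√(1/247 + 1/183) = 0.6290.
With z* = 1.282, margin = 1.282 × 0.6290 = 0.8064.
x̄₁ − x̄₂ = 44.5 − 48.2 = -3.7000; interval -3.7000 ± 0.8064 = (-4.51, -2.89).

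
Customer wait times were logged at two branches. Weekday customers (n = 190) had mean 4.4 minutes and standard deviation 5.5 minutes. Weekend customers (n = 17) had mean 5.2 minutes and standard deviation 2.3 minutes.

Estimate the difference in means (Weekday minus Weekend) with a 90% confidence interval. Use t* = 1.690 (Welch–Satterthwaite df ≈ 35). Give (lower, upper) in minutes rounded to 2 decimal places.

SE₁ = s₁/√n₁ = 5.5/√190 = 0.3990; SE₂ = 2.3/√17 = 0.5578.
Independent samples, unequal variances: SE_diff = √(SE₁² + SE₂²) = √(0.159201 + 0.31114084) = 0.6858.
t* = 1.690, so margin of error = 1.690 × 0.6858 = 1.1590.
Difference in means = 4.4 − 5.2 = -0.8000.
-0.8000 ± 1.1590 → (-1.96, 0.36).

(-1.96, 0.36)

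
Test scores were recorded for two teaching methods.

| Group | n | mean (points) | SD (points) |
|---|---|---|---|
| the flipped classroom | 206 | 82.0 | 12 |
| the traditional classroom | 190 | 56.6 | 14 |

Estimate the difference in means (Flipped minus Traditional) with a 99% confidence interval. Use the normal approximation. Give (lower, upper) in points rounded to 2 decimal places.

(22.01, 28.79)

Standard errors of each mean: 12/√206 = 0.8361 and 14/√190 = 1.0157.
SE(x̄₁ − x̄₂) = √(0.8361² + 1.0157²) = 1.3156 for independent samples with unequal variances.
With z* = 2.576, the margin is 2.576 × 1.3156 = 3.3890.
x̄₁ − x̄₂ = 82.0 − 56.6 = 25.4000; the interval is 25.4000 ± 3.3890 = (22.01, 28.79).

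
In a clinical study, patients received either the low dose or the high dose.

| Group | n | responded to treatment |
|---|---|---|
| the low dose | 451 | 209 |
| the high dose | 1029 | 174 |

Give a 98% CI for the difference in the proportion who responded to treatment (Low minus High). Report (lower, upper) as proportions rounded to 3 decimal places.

(0.233, 0.355)

p̂₁ = 209/451 = 0.4634 and p̂₂ = 174/1029 = 0.1691.
SE₁ = √(p̂₁(1−p̂₁)/n₁) = √(0.4634·0.5366/451) = 0.02348; SE₂ = √(0.1691·0.8309/1029) = 0.01169.
Independent samples: SE of the difference = √(SE₁² + SE₂²) = √(0.0005513104 + 0.0001366561) = 0.02623.
z* for 98% confidence is 2.326, so the margin of error is 2.326 × 0.02623 = 0.06101.
Point estimate p̂₁ − p̂₂ = 0.4634 − 0.1691 = 0.2943.
0.2943 ± 0.06101 → (0.233, 0.355).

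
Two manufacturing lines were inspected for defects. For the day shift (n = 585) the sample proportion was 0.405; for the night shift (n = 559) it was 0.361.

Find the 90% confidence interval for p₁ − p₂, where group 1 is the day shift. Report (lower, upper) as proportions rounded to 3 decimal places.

(-0.003, 0.091)

The two standard errors are √(0.4050×0.5950/585) = 0.02030 and √(0.3610×0.6390/559) = 0.02031.
Because the samples are independent, SE_diff = √(0.02030² + 0.02031²) = 0.02872.
Using z* = 1.645 for 90%, ME = 1.645 × 0.02872 = 0.04724.
p̂₁ − p̂₂ = 0.0440; interval 0.0440 ± 0.04724 gives (-0.003, 0.091).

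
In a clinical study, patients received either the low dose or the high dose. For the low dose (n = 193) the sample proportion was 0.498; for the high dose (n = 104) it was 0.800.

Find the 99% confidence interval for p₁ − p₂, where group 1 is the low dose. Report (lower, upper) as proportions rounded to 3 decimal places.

(-0.439, -0.165)

Each SE is √(p̂(1−p̂)/n): √(0.4980·0.5020/193) = 0.03599 and √(0.8000·0.2000/104) = 0.03922.
SE(p̂₁ − p̂₂) = √(SE₁² + SE₂²) = √(0.0012952801 + 0.0015382084) = 0.05323, since the two samples are independent.
At 99% confidence z* = 2.576; margin = 2.576 × 0.05323 = 0.13712.
The difference is 0.4980 − 0.8000 = -0.3020, so the interval is -0.3020 ± 0.13712 = (-0.439, -0.165).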